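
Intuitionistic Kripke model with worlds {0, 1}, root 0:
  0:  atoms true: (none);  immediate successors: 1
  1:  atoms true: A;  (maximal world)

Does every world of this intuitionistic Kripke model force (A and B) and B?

No

Not every world: 0 does not force (A and B) and B.
0 does not force (A and B) and B since 0 fails A and B.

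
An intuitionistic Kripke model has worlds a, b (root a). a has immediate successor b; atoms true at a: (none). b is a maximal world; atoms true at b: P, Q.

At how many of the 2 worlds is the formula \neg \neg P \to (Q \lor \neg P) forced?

1

a: does not force it — a \nVdash \neg \neg P \to (Q \lor \neg P): already at a itself, a \Vdash \neg \neg P but a \nVdash Q \lor \neg P.
b: forces it.
Worlds forcing the formula: {b}.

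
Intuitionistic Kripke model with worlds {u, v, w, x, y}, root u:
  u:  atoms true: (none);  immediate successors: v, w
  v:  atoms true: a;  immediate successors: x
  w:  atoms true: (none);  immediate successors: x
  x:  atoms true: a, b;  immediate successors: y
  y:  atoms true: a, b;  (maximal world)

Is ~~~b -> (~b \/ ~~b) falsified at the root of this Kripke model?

No

u ||- ~~~b -> (~b \/ ~~b) vacuously: no world accessible from u forces the antecedent ~~~b.
So the root u forces ~~~b -> (~b \/ ~~b); the model is not a countermodel.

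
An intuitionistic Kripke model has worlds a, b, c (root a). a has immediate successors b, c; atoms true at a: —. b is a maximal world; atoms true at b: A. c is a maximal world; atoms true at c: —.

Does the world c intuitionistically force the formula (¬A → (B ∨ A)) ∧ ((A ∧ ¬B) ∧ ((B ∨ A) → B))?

No

c ⊮ (¬A → (B ∨ A)) ∧ ((A ∧ ¬B) ∧ ((B ∨ A) → B)) since c fails ¬A → (B ∨ A).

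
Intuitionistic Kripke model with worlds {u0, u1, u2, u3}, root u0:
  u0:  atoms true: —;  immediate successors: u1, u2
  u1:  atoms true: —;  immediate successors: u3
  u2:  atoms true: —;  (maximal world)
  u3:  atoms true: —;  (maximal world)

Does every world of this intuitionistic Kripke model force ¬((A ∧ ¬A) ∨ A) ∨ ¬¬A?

u0 ⊩ ¬((A ∧ ¬A) ∨ A) ∨ ¬¬A via the disjunct ¬((A ∧ ¬A) ∨ A).
Since the root u0 forces ¬((A ∧ ¬A) ∨ A) ∨ ¬¬A and forcing is persistent (monotone upward), every world forces it.

Yes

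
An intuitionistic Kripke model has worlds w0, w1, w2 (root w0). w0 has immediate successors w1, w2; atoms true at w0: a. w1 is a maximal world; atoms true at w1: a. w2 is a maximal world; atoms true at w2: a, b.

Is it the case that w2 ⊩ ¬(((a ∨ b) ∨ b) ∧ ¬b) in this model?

w2 ⊩ ¬(((a ∨ b) ∨ b) ∧ ¬b): no world accessible from w2 forces ((a ∨ b) ∨ b) ∧ ¬b.

Yes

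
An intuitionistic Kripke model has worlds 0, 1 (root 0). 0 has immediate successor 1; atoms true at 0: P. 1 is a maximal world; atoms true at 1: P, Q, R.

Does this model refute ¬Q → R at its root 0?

0 ⊩ ¬Q → R vacuously: no world accessible from 0 forces the antecedent ¬Q.
So the root 0 forces ¬Q → R; the model is not a countermodel.

No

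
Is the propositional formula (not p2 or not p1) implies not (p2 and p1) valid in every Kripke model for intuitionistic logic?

This is a constructively valid De Morgan direction (disjunction of negations to negated conjunction), which is intuitionistically derivable.
If not p2 holds at a world then no accessible world forces p2, hence none forces p2 and p1; likewise for not p1.

Yes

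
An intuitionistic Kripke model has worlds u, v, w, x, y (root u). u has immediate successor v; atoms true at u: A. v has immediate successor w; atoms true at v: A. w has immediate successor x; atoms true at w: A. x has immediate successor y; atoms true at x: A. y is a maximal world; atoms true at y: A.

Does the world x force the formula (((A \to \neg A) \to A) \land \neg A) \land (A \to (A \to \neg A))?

No

x \nVdash (((A \to \neg A) \to A) \land \neg A) \land (A \to (A \to \neg A)) since x fails ((A \to \neg A) \to A) \land \neg A.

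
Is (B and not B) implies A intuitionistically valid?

This is an instance of ex falso quodlibet, which is intuitionistically derivable.
No world can force both B and not B, so the antecedent B and not B is never forced and the implication holds vacuously at every world.

Yes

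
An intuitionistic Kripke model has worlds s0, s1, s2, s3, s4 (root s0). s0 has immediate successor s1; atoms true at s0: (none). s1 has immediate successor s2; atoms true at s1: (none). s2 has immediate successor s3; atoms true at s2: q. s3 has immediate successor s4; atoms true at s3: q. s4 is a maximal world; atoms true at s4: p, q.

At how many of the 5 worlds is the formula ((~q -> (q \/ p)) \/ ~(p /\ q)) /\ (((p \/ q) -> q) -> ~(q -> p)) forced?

0

s0: does not force it — s0 ||-/- ((~q -> (q \/ p)) \/ ~(p /\ q)) /\ (((p \/ q) -> q) -> ~(q -> p)) since s0 fails ((p \/ q) -> q) -> ~(q -> p).
s1: does not force it.
s2: does not force it.
s3: does not force it.
s4: does not force it.
Worlds forcing the formula: { }.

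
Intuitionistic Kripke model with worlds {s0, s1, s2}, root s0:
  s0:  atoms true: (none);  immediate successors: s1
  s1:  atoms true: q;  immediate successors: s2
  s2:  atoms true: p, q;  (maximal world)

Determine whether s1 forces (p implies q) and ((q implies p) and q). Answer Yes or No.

s1 does not force (p implies q) and ((q implies p) and q) since s1 fails (q implies p) and q.

No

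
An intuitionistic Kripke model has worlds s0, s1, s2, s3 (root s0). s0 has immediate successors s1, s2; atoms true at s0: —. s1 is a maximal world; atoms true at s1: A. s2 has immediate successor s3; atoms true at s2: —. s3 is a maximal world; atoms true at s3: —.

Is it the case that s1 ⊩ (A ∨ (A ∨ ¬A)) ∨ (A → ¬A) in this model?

Yes

s1 ⊩ (A ∨ (A ∨ ¬A)) ∨ (A → ¬A) via the disjunct A ∨ (A ∨ ¬A).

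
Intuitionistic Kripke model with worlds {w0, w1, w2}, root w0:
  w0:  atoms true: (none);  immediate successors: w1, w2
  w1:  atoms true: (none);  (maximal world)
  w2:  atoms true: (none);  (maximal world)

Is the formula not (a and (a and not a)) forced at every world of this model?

w0 forces not (a and (a and not a)): no world accessible from w0 forces a and (a and not a).
Since the root w0 forces not (a and (a and not a)) and forcing is persistent (monotone upward), every world forces it.

Yes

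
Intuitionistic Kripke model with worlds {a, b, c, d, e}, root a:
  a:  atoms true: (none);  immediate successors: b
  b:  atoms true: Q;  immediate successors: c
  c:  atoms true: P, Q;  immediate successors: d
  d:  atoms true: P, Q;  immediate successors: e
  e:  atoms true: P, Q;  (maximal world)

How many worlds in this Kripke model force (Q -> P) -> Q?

5

a: forces it.
b: forces it.
c: forces it.
d: forces it.
e: forces it.
Worlds forcing the formula: {a, b, c, d, e}.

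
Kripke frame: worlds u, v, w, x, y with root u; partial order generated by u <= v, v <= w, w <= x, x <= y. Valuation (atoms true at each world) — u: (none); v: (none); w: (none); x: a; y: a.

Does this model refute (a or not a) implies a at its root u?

No

u forces (a or not a) implies a: every world accessible from u that forces a or not a (namely x, y) also forces a.
So the root u forces (a or not a) implies a; the model is not a countermodel.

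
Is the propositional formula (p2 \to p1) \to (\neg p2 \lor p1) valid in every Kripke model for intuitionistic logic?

This is the material-implication-as-disjunction principle, which is not intuitionistically valid.
A Kripke countermodel: worlds w0, w1; order generated by w0 \le w1; atoms true at each world — w0:{}; w1:{p1,p2}.
w0 \nVdash (p2 \to p1) \to (\neg p2 \lor p1): already at w0 itself, w0 \Vdash p2 \to p1 but w0 \nVdash \neg p2 \lor p1.
w0 \nVdash \neg p2 \lor p1: neither disjunct is forced at w0.
w0 \nVdash \neg p2 since w1 is accessible from w0 and w1 \Vdash p2.
So the root w0 does not force the formula.

No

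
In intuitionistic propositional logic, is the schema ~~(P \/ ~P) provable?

Yes

This is the double negation of excluded middle, which is intuitionistically derivable.
Assuming ~(P \/ ~P): from P we'd get P \/ ~P, so ~P; but then P \/ ~P again — contradiction. Hence ~~(P \/ ~P).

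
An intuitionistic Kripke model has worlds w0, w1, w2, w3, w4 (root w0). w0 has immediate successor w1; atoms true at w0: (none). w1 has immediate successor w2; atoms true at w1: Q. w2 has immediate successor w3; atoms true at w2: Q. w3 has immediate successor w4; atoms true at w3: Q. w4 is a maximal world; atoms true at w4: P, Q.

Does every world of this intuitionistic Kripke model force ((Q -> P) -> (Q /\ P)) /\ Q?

No

Not every world: w0 ||-/- ((Q -> P) -> (Q /\ P)) /\ Q.
w0 ||-/- ((Q -> P) -> (Q /\ P)) /\ Q since w0 fails Q.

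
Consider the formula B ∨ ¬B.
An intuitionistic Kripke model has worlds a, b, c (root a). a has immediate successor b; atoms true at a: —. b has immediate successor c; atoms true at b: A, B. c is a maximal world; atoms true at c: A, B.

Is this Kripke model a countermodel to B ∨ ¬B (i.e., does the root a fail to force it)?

a ⊮ B ∨ ¬B: neither disjunct is forced at a.
a lacks atom B, so a ⊮ B.
So the root a does not force B ∨ ¬B; the model is a countermodel.

Yes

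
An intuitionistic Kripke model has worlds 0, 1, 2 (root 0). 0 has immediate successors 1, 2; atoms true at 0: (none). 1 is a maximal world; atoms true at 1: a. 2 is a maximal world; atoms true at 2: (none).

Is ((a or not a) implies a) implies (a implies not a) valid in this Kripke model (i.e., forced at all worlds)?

No

Not every world: 0 does not force ((a or not a) implies a) implies (a implies not a).
0 does not force ((a or not a) implies a) implies (a implies not a): at the accessible world 1, 1 forces (a or not a) implies a but 1 does not force a implies not a.
1 does not force a implies not a: already at 1 itself, 1 forces a but 1 does not force not a.
1 does not force not a since 1 is accessible from 1 and 1 forces a.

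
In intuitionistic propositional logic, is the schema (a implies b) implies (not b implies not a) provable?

Yes

This is the forward direction of contraposition, which is intuitionistically derivable.
Assume a implies b and not b. If a held then b would follow, contradicting not b; so not a.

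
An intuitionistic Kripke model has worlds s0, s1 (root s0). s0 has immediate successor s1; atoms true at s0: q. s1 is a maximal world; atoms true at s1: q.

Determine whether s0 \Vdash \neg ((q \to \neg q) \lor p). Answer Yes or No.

s0 \Vdash \neg ((q \to \neg q) \lor p): no world accessible from s0 forces (q \to \neg q) \lor p.

Yes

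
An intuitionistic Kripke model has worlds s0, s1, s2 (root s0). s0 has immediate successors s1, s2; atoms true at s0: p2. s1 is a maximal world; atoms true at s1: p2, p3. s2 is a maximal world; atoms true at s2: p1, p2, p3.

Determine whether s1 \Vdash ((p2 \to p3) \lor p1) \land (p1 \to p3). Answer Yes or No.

s1 \Vdash ((p2 \to p3) \lor p1) \land (p1 \to p3) since s1 forces both conjuncts.

Yes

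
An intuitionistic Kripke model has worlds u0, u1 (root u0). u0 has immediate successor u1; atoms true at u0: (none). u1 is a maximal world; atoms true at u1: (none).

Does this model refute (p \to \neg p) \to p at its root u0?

Yes

u0 \nVdash (p \to \neg p) \to p: already at u0 itself, u0 \Vdash p \to \neg p but u0 \nVdash p.
u0 lacks atom p, so u0 \nVdash p.
So the root u0 does not force (p \to \neg p) \to p; the model is a countermodel.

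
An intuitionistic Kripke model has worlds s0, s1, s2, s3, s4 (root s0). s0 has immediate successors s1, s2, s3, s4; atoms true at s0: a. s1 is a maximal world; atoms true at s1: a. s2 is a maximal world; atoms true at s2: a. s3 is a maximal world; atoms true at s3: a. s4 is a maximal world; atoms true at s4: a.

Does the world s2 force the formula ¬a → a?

s2 ⊩ ¬a → a vacuously: no world accessible from s2 forces the antecedent ¬a.

Yes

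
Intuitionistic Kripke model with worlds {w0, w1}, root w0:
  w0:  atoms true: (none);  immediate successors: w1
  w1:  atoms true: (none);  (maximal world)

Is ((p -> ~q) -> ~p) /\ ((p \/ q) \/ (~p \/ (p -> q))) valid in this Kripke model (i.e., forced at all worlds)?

Yes

w0 ||- ((p -> ~q) -> ~p) /\ ((p \/ q) \/ (~p \/ (p -> q))) since w0 forces both conjuncts.
Since the root w0 forces ((p -> ~q) -> ~p) /\ ((p \/ q) \/ (~p \/ (p -> q))) and forcing is persistent (monotone upward), every world forces it.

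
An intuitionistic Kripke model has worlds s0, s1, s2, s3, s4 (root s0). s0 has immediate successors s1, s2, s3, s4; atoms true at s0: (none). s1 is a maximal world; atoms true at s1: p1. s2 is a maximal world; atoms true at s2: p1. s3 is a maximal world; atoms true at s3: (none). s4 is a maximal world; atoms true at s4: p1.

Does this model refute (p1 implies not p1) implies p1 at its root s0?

Yes

s0 does not force (p1 implies not p1) implies p1: at the accessible world s3, s3 forces p1 implies not p1 but s3 does not force p1.
s3 lacks atom p1, so s3 does not force p1.
So the root s0 does not force (p1 implies not p1) implies p1; the model is a countermodel.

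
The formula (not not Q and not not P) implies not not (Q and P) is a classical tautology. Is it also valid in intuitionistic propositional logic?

This is the distribution of double negation over conjunction, which is intuitionistically derivable.
Assume not not Q, not not P, and not (Q and P). From Q we'd get not P (since Q and P is refuted), contradicting not not P; so not Q, contradicting not not Q.

Yes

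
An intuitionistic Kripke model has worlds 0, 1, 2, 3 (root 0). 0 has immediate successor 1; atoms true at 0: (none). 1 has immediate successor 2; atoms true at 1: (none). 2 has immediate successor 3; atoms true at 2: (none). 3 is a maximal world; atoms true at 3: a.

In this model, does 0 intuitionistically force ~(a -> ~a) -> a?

0 ||-/- ~(a -> ~a) -> a: already at 0 itself, 0 ||- ~(a -> ~a) but 0 ||-/- a.
0 lacks atom a, so 0 ||-/- a.

No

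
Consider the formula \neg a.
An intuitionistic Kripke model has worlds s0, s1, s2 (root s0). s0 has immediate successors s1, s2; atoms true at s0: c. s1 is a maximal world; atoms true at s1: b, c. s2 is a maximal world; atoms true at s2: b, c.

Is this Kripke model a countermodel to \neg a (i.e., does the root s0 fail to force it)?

No

s0 \Vdash \neg a: no world accessible from s0 forces a.
So the root s0 forces \neg a; the model is not a countermodel.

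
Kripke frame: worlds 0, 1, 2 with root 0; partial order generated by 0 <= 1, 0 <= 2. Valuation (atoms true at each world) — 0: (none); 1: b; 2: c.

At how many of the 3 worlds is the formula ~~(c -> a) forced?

0: does not force it — 0 ||-/- ~~(c -> a) since 2 is accessible from 0 and 2 ||- ~(c -> a).
1: forces it.
2: does not force it.
Worlds forcing the formula: {1}.

1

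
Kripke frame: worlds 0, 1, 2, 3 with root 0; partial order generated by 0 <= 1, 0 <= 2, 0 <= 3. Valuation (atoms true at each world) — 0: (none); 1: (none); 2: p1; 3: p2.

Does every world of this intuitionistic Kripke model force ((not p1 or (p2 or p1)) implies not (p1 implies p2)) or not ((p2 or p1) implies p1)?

No

Not every world: 0 does not force ((not p1 or (p2 or p1)) implies not (p1 implies p2)) or not ((p2 or p1) implies p1).
0 does not force ((not p1 or (p2 or p1)) implies not (p1 implies p2)) or not ((p2 or p1) implies p1): neither disjunct is forced at 0.
0 does not force (not p1 or (p2 or p1)) implies not (p1 implies p2): at the accessible world 1, 1 forces not p1 or (p2 or p1) but 1 does not force not (p1 implies p2).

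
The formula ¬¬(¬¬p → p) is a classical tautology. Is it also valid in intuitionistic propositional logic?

Yes

This is the double negation of double-negation elimination, which is intuitionistically derivable.
By Glivenko's theorem the double negation of any classical propositional tautology is intuitionistically provable; ¬¬p → p is classically a tautology.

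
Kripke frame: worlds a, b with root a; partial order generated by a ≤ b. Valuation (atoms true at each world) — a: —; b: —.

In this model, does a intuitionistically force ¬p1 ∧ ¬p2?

a ⊩ ¬p1 ∧ ¬p2 since a forces both conjuncts.

Yes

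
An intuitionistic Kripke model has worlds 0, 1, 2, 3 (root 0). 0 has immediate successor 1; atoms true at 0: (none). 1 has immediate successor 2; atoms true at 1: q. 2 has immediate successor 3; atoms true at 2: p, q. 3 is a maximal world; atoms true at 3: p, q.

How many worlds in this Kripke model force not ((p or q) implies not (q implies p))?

4

0: forces it.
1: forces it.
2: forces it.
3: forces it.
Worlds forcing the formula: {0, 1, 2, 3}.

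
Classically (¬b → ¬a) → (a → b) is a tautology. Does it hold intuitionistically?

This is the converse of contraposition, which is not intuitionistically valid.
A Kripke countermodel: worlds u, v; order generated by u ≤ v; atoms true at each world — u:{a}; v:{a,b}.
u ⊮ (¬b → ¬a) → (a → b): already at u itself, u ⊩ ¬b → ¬a but u ⊮ a → b.
u ⊮ a → b: already at u itself, u ⊩ a but u ⊮ b.
u lacks atom b, so u ⊮ b.
So the root u does not force the formula.

No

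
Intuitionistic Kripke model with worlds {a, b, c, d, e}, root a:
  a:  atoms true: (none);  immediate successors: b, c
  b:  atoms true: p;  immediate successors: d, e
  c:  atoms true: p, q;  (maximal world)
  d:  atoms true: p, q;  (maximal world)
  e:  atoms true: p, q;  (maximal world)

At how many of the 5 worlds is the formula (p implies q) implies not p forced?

0

a: does not force it — a does not force (p implies q) implies not p: at the accessible world c, c forces p implies q but c does not force not p.
b: does not force it.
c: does not force it.
d: does not force it.
e: does not force it.
Worlds forcing the formula: { }.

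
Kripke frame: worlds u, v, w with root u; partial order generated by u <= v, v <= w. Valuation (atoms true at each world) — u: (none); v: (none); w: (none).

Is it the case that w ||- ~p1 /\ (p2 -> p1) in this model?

w ||- ~p1 /\ (p2 -> p1) since w forces both conjuncts.

Yes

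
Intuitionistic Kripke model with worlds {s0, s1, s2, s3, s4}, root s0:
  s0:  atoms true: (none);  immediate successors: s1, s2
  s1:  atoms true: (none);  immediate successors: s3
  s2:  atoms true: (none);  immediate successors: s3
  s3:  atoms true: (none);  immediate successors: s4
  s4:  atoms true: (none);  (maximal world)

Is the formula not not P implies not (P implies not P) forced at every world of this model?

Yes

s0 forces not not P implies not (P implies not P) vacuously: no world accessible from s0 forces the antecedent not not P.
Since the root s0 forces not not P implies not (P implies not P) and forcing is persistent (monotone upward), every world forces it.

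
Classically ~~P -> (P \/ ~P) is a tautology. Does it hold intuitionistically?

No

This is a variant of double-negation elimination (deriving excluded middle from double negation), which is not intuitionistically valid.
A Kripke countermodel: worlds 0, 1; order generated by 0 <= 1; atoms true at each world — 0:{}; 1:{P}.
0 ||-/- ~~P -> (P \/ ~P): already at 0 itself, 0 ||- ~~P but 0 ||-/- P \/ ~P.
0 ||-/- P \/ ~P: neither disjunct is forced at 0.
0 lacks atom P, so 0 ||-/- P.
So the root 0 does not force the formula.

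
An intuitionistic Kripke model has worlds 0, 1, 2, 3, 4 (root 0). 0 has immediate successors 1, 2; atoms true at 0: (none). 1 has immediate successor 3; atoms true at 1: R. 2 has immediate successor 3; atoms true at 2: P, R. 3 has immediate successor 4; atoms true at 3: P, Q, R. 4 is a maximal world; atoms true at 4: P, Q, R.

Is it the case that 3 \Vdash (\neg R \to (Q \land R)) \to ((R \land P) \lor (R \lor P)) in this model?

3 \Vdash (\neg R \to (Q \land R)) \to ((R \land P) \lor (R \lor P)): every world accessible from 3 that forces \neg R \to (Q \land R) (namely 3, 4) also forces (R \land P) \lor (R \lor P).

Yes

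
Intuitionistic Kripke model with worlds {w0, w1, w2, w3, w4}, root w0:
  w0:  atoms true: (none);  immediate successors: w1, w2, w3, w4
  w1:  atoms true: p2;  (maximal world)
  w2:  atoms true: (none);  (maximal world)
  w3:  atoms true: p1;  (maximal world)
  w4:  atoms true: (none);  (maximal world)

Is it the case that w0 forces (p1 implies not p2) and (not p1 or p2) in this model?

No

w0 does not force (p1 implies not p2) and (not p1 or p2) since w0 fails not p1 or p2.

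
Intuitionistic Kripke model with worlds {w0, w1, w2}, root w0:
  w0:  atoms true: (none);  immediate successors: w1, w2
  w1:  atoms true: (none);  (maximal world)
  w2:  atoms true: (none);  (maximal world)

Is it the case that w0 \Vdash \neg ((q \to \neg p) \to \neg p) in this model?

w0 \nVdash \neg ((q \to \neg p) \to \neg p) since w0 is accessible from w0 and w0 \Vdash (q \to \neg p) \to \neg p.
w0 \Vdash (q \to \neg p) \to \neg p: every world accessible from w0 that forces q \to \neg p (namely w0, w1, w2) also forces \neg p.

No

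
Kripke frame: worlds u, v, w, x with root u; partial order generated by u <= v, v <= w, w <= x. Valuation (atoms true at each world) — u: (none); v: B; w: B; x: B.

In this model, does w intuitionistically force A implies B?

w forces A implies B vacuously: no world accessible from w forces the antecedent A.

Yes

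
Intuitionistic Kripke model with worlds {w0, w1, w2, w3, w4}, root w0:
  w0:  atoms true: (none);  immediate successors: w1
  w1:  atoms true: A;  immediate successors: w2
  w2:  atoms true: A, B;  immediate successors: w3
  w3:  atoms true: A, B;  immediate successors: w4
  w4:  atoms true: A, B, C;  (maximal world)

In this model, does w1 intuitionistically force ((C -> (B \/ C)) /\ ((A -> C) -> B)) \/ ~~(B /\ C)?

Yes

w1 ||- ((C -> (B \/ C)) /\ ((A -> C) -> B)) \/ ~~(B /\ C) via the disjunct (C -> (B \/ C)) /\ ((A -> C) -> B).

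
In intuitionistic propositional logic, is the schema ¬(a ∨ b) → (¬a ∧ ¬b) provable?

This is a constructively valid De Morgan direction (negated disjunction to conjunction of negations), which is intuitionistically derivable.
From ¬(a ∨ b): if a held then a ∨ b would, contradiction — so ¬a; similarly ¬b.

Yes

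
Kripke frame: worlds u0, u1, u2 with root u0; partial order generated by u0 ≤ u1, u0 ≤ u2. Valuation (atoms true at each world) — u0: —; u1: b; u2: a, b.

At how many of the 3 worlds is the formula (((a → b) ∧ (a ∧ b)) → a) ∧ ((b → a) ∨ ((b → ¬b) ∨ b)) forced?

u0: does not force it — u0 ⊮ (((a → b) ∧ (a ∧ b)) → a) ∧ ((b → a) ∨ ((b → ¬b) ∨ b)) since u0 fails (b → a) ∨ ((b → ¬b) ∨ b).
u1: forces it.
u2: forces it.
Worlds forcing the formula: {u1, u2}.

2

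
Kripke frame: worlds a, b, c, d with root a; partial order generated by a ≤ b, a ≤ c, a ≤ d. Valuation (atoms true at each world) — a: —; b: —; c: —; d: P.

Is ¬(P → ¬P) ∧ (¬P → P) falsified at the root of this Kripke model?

a ⊮ ¬(P → ¬P) ∧ (¬P → P) since a fails ¬(P → ¬P).
So the root a does not force ¬(P → ¬P) ∧ (¬P → P); the model is a countermodel.

Yes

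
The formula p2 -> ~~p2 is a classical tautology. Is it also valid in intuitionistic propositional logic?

This is double-negation introduction, which is intuitionistically derivable.
If a world forces p2 then every accessible world forces p2 (persistence), so none forces ~p2; hence ~~p2.

Yes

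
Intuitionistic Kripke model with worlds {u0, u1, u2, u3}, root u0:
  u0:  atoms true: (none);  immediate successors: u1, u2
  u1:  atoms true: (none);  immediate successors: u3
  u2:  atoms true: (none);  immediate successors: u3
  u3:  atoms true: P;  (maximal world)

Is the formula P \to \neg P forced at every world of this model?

No

Not every world: u0 \nVdash P \to \neg P.
u0 \nVdash P \to \neg P: at the accessible world u3, u3 \Vdash P but u3 \nVdash \neg P.
u3 \nVdash \neg P since u3 is accessible from u3 and u3 \Vdash P.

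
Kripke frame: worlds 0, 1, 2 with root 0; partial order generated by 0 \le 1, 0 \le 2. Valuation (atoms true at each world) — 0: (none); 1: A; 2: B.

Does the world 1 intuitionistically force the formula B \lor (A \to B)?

No

1 \nVdash B \lor (A \to B): neither disjunct is forced at 1.
1 lacks atom B, so 1 \nVdash B.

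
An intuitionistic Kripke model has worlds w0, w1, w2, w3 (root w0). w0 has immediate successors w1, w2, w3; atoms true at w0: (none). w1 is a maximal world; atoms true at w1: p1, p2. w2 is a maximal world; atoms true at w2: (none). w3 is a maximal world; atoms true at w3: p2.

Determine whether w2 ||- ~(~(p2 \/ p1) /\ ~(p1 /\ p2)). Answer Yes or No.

No

w2 ||-/- ~(~(p2 \/ p1) /\ ~(p1 /\ p2)) since w2 is accessible from w2 and w2 ||- ~(p2 \/ p1) /\ ~(p1 /\ p2).
w2 ||- ~(p2 \/ p1) /\ ~(p1 /\ p2) since w2 forces both conjuncts.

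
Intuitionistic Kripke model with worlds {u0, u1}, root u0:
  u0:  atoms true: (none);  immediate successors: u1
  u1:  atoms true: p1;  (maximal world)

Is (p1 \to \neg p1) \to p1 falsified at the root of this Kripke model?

No

u0 \Vdash (p1 \to \neg p1) \to p1 vacuously: no world accessible from u0 forces the antecedent p1 \to \neg p1.
So the root u0 forces (p1 \to \neg p1) \to p1; the model is not a countermodel.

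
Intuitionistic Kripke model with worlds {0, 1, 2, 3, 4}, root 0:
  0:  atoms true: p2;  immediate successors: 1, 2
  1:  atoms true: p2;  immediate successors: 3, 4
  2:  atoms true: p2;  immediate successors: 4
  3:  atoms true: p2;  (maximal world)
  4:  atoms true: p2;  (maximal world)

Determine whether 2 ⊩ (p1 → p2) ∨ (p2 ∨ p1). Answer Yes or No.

2 ⊩ (p1 → p2) ∨ (p2 ∨ p1) via the disjunct p1 → p2.

Yes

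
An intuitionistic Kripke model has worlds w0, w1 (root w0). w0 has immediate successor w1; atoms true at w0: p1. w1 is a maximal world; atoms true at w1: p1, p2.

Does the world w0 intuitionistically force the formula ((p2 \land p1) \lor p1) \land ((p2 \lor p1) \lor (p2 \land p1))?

Yes

w0 \Vdash ((p2 \land p1) \lor p1) \land ((p2 \lor p1) \lor (p2 \land p1)) since w0 forces both conjuncts.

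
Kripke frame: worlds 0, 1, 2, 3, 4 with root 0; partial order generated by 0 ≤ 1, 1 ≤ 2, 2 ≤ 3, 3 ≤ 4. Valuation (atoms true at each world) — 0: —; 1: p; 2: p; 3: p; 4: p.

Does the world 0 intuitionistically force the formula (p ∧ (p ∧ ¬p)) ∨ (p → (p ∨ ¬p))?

Yes

0 ⊩ (p ∧ (p ∧ ¬p)) ∨ (p → (p ∨ ¬p)) via the disjunct p → (p ∨ ¬p).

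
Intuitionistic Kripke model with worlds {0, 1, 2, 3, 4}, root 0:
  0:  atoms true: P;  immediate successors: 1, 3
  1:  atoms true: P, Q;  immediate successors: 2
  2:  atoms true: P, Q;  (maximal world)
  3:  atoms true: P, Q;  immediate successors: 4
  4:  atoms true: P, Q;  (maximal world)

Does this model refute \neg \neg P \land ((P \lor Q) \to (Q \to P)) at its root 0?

No

0 \Vdash \neg \neg P \land ((P \lor Q) \to (Q \to P)) since 0 forces both conjuncts.
So the root 0 forces \neg \neg P \land ((P \lor Q) \to (Q \to P)); the model is not a countermodel.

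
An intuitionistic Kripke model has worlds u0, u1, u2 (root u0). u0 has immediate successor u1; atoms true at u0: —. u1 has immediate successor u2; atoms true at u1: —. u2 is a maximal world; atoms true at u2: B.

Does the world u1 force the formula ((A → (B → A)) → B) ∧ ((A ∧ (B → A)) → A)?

u1 ⊮ ((A → (B → A)) → B) ∧ ((A ∧ (B → A)) → A) since u1 fails (A → (B → A)) → B.

No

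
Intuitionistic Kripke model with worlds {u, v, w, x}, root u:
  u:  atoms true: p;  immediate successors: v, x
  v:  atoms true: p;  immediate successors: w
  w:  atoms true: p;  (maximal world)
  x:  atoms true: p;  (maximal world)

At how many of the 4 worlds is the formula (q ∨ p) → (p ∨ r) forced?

4

u: forces it.
v: forces it.
w: forces it.
x: forces it.
Worlds forcing the formula: {u, v, w, x}.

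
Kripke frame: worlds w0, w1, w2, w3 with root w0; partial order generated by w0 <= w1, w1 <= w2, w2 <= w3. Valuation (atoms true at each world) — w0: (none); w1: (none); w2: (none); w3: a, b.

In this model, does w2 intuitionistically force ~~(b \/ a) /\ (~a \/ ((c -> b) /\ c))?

w2 ||-/- ~~(b \/ a) /\ (~a \/ ((c -> b) /\ c)) since w2 fails ~a \/ ((c -> b) /\ c).

No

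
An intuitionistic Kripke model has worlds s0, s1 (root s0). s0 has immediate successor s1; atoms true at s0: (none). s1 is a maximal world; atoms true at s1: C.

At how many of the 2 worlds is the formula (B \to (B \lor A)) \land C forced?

1

s0: does not force it — s0 \nVdash (B \to (B \lor A)) \land C since s0 fails C.
s1: forces it.
Worlds forcing the formula: {s1}.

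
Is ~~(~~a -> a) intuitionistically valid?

This is the double negation of double-negation elimination, which is intuitionistically derivable.
By Glivenko's theorem the double negation of any classical propositional tautology is intuitionistically provable; ~~a -> a is classically a tautology.

Yes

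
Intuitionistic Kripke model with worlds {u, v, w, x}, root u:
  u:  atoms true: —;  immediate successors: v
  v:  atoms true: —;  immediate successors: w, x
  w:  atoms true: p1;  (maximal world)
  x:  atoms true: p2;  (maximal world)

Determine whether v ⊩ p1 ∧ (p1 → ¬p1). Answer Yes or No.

v ⊮ p1 ∧ (p1 → ¬p1) since v fails p1.

No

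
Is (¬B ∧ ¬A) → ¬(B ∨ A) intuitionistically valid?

This is a constructively valid De Morgan direction (conjunction of negations to negated disjunction), which is intuitionistically derivable.
If both ¬B and ¬A hold at a world, no accessible world forces B or forces A, so none forces B ∨ A.

Yes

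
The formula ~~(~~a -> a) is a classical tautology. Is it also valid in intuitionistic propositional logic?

Yes

This is the double negation of double-negation elimination, which is intuitionistically derivable.
By Glivenko's theorem the double negation of any classical propositional tautology is intuitionistically provable; ~~a -> a is classically a tautology.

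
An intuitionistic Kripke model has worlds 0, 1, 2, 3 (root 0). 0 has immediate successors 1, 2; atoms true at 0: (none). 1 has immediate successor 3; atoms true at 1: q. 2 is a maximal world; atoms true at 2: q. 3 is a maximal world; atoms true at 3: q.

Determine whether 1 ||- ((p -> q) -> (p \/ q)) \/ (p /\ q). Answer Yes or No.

Yes

1 ||- ((p -> q) -> (p \/ q)) \/ (p /\ q) via the disjunct (p -> q) -> (p \/ q).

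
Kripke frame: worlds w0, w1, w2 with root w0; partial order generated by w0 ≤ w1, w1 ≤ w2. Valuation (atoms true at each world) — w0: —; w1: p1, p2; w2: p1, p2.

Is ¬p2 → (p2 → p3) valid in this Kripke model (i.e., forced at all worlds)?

Yes

w0 ⊩ ¬p2 → (p2 → p3) vacuously: no world accessible from w0 forces the antecedent ¬p2.
Since the root w0 forces ¬p2 → (p2 → p3) and forcing is persistent (monotone upward), every world forces it.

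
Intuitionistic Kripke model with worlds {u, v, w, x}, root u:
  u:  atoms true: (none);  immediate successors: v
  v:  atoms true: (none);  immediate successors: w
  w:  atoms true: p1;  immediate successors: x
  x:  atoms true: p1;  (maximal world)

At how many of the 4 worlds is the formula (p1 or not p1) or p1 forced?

u: does not force it — u does not force (p1 or not p1) or p1: neither disjunct is forced at u.
v: does not force it — v does not force (p1 or not p1) or p1: neither disjunct is forced at v.
w: forces it.
x: forces it.
Worlds forcing the formula: {w, x}.

2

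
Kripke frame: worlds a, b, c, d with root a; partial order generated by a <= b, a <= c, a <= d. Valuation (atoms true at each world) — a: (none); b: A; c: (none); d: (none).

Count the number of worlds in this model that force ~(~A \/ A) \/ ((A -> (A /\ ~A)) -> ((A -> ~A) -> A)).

1

a: does not force it — a ||-/- ~(~A \/ A) \/ ((A -> (A /\ ~A)) -> ((A -> ~A) -> A)): neither disjunct is forced at a.
b: forces it.
c: does not force it — c ||-/- ~(~A \/ A) \/ ((A -> (A /\ ~A)) -> ((A -> ~A) -> A)): neither disjunct is forced at c.
d: does not force it.
Worlds forcing the formula: {b}.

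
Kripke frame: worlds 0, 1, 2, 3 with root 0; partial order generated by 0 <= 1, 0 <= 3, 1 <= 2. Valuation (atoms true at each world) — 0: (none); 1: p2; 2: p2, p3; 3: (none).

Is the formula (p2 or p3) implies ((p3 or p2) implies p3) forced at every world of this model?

No

Not every world: 0 does not force (p2 or p3) implies ((p3 or p2) implies p3).
0 does not force (p2 or p3) implies ((p3 or p2) implies p3): at the accessible world 1, 1 forces p2 or p3 but 1 does not force (p3 or p2) implies p3.
1 does not force (p3 or p2) implies p3: already at 1 itself, 1 forces p3 or p2 but 1 does not force p3.
1 lacks atom p3, so 1 does not force p3.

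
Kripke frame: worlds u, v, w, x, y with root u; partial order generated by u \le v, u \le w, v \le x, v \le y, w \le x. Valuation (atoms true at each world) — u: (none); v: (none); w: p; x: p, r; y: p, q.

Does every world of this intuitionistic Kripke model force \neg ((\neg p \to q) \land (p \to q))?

Not every world: u \nVdash \neg ((\neg p \to q) \land (p \to q)).
u \nVdash \neg ((\neg p \to q) \land (p \to q)) since y is accessible from u and y \Vdash (\neg p \to q) \land (p \to q).
y \Vdash (\neg p \to q) \land (p \to q) since y forces both conjuncts.

No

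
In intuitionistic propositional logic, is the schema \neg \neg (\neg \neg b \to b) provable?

This is the double negation of double-negation elimination, which is intuitionistically derivable.
By Glivenko's theorem the double negation of any classical propositional tautology is intuitionistically provable; \neg \neg b \to b is classically a tautology.

Yes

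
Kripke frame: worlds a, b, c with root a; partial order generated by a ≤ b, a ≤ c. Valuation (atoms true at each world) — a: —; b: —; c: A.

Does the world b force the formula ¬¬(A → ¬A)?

Yes

b ⊩ ¬¬(A → ¬A): no world accessible from b forces ¬(A → ¬A).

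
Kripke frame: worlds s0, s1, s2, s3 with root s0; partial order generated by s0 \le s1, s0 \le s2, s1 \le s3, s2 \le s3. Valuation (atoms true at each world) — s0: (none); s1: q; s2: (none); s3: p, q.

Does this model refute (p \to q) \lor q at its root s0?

s0 \Vdash (p \to q) \lor q via the disjunct p \to q.
So the root s0 forces (p \to q) \lor q; the model is not a countermodel.

No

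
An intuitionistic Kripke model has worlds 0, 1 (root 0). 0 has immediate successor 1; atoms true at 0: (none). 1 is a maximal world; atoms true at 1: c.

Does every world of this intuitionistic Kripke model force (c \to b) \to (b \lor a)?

0 \Vdash (c \to b) \to (b \lor a) vacuously: no world accessible from 0 forces the antecedent c \to b.
Since the root 0 forces (c \to b) \to (b \lor a) and forcing is persistent (monotone upward), every world forces it.

Yes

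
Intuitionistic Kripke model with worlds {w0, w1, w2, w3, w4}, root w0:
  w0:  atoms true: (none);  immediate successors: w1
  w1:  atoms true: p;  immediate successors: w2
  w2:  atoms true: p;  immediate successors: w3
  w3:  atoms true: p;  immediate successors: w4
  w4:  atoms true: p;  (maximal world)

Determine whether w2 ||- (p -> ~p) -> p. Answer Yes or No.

w2 ||- (p -> ~p) -> p vacuously: no world accessible from w2 forces the antecedent p -> ~p.

Yes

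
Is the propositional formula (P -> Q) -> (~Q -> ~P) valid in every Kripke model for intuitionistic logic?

This is the forward direction of contraposition, which is intuitionistically derivable.
Assume P -> Q and ~Q. If P held then Q would follow, contradicting ~Q; so ~P.

Yes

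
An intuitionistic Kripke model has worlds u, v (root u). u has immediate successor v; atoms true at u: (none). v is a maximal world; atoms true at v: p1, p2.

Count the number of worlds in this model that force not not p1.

2

u: forces it.
v: forces it.
Worlds forcing the formula: {u, v}.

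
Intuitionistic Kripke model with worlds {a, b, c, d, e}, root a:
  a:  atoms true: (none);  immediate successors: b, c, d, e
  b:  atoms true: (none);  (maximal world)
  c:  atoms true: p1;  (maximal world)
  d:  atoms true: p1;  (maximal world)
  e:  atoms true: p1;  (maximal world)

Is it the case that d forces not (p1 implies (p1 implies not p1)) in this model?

d forces not (p1 implies (p1 implies not p1)): no world accessible from d forces p1 implies (p1 implies not p1).

Yes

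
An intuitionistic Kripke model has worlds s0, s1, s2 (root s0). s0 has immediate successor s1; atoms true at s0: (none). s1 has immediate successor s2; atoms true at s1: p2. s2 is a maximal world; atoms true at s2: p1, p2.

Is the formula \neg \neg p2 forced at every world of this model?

s0 \Vdash \neg \neg p2: no world accessible from s0 forces \neg p2.
Since the root s0 forces \neg \neg p2 and forcing is persistent (monotone upward), every world forces it.

Yes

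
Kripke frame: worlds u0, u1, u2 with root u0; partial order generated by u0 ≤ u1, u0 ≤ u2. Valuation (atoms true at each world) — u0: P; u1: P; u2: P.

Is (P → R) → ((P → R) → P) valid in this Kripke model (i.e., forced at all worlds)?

Yes

u0 ⊩ (P → R) → ((P → R) → P) vacuously: no world accessible from u0 forces the antecedent P → R.
Since the root u0 forces (P → R) → ((P → R) → P) and forcing is persistent (monotone upward), every world forces it.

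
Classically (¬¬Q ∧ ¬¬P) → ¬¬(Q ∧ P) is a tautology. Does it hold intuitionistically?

Yes

This is the distribution of double negation over conjunction, which is intuitionistically derivable.
Assume ¬¬Q, ¬¬P, and ¬(Q ∧ P). From Q we'd get ¬P (since Q ∧ P is refuted), contradicting ¬¬P; so ¬Q, contradicting ¬¬Q.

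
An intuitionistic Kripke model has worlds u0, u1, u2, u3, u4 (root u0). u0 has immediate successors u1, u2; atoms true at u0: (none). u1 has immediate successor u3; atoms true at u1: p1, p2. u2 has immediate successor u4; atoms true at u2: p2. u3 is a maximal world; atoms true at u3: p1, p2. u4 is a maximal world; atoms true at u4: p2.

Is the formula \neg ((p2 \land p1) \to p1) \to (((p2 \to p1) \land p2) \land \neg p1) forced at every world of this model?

u0 \Vdash \neg ((p2 \land p1) \to p1) \to (((p2 \to p1) \land p2) \land \neg p1) vacuously: no world accessible from u0 forces the antecedent \neg ((p2 \land p1) \to p1).
Since the root u0 forces \neg ((p2 \land p1) \to p1) \to (((p2 \to p1) \land p2) \land \neg p1) and forcing is persistent (monotone upward), every world forces it.

Yes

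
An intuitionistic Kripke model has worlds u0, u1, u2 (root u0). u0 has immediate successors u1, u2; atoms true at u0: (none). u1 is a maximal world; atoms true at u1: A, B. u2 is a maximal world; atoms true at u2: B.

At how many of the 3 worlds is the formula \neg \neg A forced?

u0: does not force it — u0 \nVdash \neg \neg A since u2 is accessible from u0 and u2 \Vdash \neg A.
u1: forces it.
u2: does not force it — u2 \nVdash \neg \neg A since u2 is accessible from u2 and u2 \Vdash \neg A.
Worlds forcing the formula: {u1}.

1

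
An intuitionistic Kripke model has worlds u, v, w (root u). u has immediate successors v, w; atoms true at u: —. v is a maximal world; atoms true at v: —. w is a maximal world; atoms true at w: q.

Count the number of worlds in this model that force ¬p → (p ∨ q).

u: does not force it — u ⊮ ¬p → (p ∨ q): already at u itself, u ⊩ ¬p but u ⊮ p ∨ q.
v: does not force it — v ⊮ ¬p → (p ∨ q): already at v itself, v ⊩ ¬p but v ⊮ p ∨ q.
w: forces it.
Worlds forcing the formula: {w}.

1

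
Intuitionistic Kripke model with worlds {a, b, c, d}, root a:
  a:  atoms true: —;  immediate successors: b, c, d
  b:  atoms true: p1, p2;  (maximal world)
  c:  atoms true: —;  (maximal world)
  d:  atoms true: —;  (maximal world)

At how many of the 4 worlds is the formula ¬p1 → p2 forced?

1

a: does not force it — a ⊮ ¬p1 → p2: at the accessible world c, c ⊩ ¬p1 but c ⊮ p2.
b: forces it.
c: does not force it — c ⊮ ¬p1 → p2: already at c itself, c ⊩ ¬p1 but c ⊮ p2.
d: does not force it.
Worlds forcing the formula: {b}.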